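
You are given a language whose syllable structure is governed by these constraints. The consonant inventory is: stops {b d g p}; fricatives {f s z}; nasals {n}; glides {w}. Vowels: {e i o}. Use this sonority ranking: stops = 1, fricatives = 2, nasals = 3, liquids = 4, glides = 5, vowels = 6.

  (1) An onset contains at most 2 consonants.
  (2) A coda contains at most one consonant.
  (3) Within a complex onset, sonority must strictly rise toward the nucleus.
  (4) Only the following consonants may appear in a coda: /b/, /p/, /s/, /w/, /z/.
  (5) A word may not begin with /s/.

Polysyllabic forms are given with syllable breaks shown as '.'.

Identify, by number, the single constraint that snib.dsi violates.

snib.dsi: word begins with /s/.
This is a violation of constraint 5: "A word may not begin with /s/."
The remaining constraints (1, 2, 3, 4) are satisfied.

5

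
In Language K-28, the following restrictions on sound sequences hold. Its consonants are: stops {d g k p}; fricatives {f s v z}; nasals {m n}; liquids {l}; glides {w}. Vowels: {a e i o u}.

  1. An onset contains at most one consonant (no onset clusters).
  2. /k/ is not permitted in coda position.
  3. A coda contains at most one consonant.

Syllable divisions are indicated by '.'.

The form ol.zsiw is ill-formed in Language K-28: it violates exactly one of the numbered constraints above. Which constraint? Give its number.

ol.zsiw: syllable 2 onset /zs/ has 2 consonants (> 1).
This is a violation of constraint 1: "An onset contains at most one consonant (no onset clusters)."
The remaining constraints (2, 3) are satisfied.

1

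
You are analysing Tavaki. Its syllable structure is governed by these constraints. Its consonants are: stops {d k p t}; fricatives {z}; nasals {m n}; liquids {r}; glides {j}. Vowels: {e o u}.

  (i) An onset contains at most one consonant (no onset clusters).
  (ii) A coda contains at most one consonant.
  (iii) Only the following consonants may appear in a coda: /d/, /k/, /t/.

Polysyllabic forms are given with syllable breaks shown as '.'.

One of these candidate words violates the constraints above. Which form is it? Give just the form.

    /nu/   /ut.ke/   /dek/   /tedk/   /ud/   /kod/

/tedk/

/nu/ — σ1 onset /n/, coda /∅/ ok → licit
/ut.ke/ — σ1 onset /∅/, coda /t/ ok; σ2 onset /k/, coda /∅/ ok → licit
/dek/ — σ1 onset /d/, coda /k/ ok → licit
/tedk/ — violates constraint (ii): syllable 1 coda /dk/ has 2 consonants (> 1) → illicit
/ud/ — σ1 onset /∅/, coda /d/ ok → licit
/kod/ — σ1 onset /k/, coda /d/ ok → licit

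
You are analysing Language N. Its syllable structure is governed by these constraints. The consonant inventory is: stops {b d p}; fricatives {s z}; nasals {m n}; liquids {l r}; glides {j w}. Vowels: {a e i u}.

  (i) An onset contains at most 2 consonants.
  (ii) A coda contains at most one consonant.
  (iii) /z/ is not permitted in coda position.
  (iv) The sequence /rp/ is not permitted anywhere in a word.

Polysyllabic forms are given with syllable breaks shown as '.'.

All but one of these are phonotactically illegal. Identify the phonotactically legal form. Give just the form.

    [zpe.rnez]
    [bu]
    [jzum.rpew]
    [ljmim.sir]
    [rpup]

[zpe.rnez] — violates constraint (iii): syllable 2 coda contains /z/ → phonotactically illegal
[bu] — σ1 onset /b/, coda /∅/ ok → phonotactically legal
[jzum.rpew] — violates constraint (iv): contains banned sequence /rp/ → phonotactically illegal
[ljmim.sir] — violates constraint (i): syllable 1 onset /ljm/ has 3 consonants (> 2) → phonotactically illegal
[rpup] — violates constraint (iv): contains banned sequence /rp/ → phonotactically illegal

[bu]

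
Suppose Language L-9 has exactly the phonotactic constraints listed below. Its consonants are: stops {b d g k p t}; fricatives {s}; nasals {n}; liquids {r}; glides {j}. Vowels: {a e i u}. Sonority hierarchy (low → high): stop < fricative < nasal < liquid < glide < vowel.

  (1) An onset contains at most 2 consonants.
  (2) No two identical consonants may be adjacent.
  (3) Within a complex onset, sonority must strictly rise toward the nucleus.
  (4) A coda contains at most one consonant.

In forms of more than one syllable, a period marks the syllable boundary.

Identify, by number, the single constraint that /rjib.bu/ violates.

2

/rjib.bu/: adjacent identical consonants /bb/.
This is a violation of constraint 2: "No two identical consonants may be adjacent."
The remaining constraints (1, 3, 4) are satisfied.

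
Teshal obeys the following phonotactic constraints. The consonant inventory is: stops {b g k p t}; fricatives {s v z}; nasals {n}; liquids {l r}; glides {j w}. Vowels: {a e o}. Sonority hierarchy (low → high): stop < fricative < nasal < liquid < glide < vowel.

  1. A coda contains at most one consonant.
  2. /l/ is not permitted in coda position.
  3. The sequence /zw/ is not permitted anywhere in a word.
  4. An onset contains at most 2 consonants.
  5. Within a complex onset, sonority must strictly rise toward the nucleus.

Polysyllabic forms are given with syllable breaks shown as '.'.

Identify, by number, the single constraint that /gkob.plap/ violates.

/gkob.plap/: syllable 1 onset /gk/: /g/ (stop, 1) → /k/ (stop, 1) does not rise.
This is a violation of constraint 5: "Within a complex onset, sonority must strictly rise toward the nucleus."
The remaining constraints (1, 2, 3, 4) are satisfied.

5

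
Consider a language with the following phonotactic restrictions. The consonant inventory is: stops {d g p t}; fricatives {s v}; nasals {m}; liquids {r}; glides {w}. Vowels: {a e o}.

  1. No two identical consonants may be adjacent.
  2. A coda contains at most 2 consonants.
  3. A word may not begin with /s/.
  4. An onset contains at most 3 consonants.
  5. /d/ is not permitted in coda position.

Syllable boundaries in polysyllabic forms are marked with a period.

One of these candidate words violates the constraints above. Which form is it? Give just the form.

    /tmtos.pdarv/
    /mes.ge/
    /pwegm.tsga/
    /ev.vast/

/tmtos.pdarv/ — σ1 onset /tmt/ (3C), coda /s/ ok; σ2 onset /pd/ (2C), coda /rv/ (2C) ok → permitted
/mes.ge/ — σ1 onset /m/, coda /s/ ok; σ2 onset /g/, coda /∅/ ok → permitted
/pwegm.tsga/ — σ1 onset /pw/ (2C), coda /gm/ (2C) ok; σ2 onset /tsg/ (3C), coda /∅/ ok → permitted
/ev.vast/ — violates constraint 1: adjacent identical consonants /vv/ → not permitted

/ev.vast/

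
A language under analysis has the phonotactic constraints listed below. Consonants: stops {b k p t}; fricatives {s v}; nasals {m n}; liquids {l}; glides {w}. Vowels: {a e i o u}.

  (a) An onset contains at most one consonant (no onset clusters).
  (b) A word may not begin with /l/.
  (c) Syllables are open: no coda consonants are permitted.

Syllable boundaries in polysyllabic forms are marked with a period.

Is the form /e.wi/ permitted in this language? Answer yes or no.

yes

/e.wi/ — σ1 onset /∅/, coda /∅/ ok; σ2 onset /w/, coda /∅/ ok → permitted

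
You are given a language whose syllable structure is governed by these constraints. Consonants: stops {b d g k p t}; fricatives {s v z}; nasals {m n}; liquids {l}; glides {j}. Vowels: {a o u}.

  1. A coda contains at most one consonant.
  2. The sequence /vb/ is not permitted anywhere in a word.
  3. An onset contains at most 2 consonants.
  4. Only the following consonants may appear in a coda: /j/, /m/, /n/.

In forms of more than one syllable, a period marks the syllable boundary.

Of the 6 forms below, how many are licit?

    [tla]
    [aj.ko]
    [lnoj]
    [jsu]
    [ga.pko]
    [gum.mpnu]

[tla] — σ1 onset /tl/ (2C), coda /∅/ ok → licit
[aj.ko] — σ1 onset /∅/, coda /j/ ok; σ2 onset /k/, coda /∅/ ok → licit
[lnoj] — σ1 onset /ln/ (2C), coda /j/ ok → licit
[jsu] — σ1 onset /js/ (2C), coda /∅/ ok → licit
[ga.pko] — σ1 onset /g/, coda /∅/ ok; σ2 onset /pk/ (2C), coda /∅/ ok → licit
[gum.mpnu] — violates constraint 3: syllable 2 onset /mpn/ has 3 consonants (> 2) → illicit
Licit: [tla], [aj.ko], [lnoj], [jsu], [ga.pko] → 5.

5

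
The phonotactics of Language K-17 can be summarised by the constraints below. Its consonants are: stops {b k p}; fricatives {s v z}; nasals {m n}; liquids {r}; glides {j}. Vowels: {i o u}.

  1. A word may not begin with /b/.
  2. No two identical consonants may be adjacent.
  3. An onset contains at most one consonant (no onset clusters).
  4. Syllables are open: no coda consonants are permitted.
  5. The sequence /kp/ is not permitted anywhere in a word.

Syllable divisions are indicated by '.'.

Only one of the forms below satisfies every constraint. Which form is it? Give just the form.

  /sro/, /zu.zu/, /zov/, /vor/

/zu.zu/

/sro/ — violates constraint 3: syllable 1 onset /sr/ has 2 consonants (> 1) → not permitted
/zu.zu/ — σ1 onset /z/, coda /∅/ ok; σ2 onset /z/, coda /∅/ ok → permitted
/zov/ — violates constraint 4: syllable 1 coda /v/ has 1 consonant (> 0) → not permitted
/vor/ — violates constraint 4: syllable 1 coda /r/ has 1 consonant (> 0) → not permitted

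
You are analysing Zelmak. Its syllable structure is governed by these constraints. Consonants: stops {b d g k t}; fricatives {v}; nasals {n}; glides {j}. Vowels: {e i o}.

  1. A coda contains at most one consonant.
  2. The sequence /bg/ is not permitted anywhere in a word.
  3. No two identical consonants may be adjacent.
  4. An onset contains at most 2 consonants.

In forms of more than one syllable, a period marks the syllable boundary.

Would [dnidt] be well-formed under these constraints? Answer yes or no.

[dnidt] — violates constraint 1: syllable 1 coda /dt/ has 2 consonants (> 1) → ill-formed

no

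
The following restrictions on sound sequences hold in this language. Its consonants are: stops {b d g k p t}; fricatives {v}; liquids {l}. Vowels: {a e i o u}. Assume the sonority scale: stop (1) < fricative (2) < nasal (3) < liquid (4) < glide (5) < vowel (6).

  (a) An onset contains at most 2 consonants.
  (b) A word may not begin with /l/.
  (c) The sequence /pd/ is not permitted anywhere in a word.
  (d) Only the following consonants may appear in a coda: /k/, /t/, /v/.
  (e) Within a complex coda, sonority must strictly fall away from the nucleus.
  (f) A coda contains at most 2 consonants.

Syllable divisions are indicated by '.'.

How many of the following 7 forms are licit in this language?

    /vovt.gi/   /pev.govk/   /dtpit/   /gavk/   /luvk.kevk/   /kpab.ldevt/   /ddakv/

3

/vovt.gi/ — σ1 onset /v/, coda /vt/ (2→1 falls) ok; σ2 onset /g/, coda /∅/ ok → licit
/pev.govk/ — σ1 onset /p/, coda /v/ ok; σ2 onset /g/, coda /vk/ (2→1 falls) ok → licit
/dtpit/ — violates constraint (a): syllable 1 onset /dtp/ has 3 consonants (> 2) → illicit
/gavk/ — σ1 onset /g/, coda /vk/ (2→1 falls) ok → licit
/luvk.kevk/ — violates constraint (b): word begins with /l/ → illicit
/kpab.ldevt/ — violates constraint (d): syllable 1 coda contains /b/, which is not a licensed coda consonant → illicit
/ddakv/ — violates constraint (e): syllable 1 coda /kv/: /k/ (stop, 1) → /v/ (fricative, 2) does not fall → illicit
Licit: /vovt.gi/, /pev.govk/, /gavk/ → 3.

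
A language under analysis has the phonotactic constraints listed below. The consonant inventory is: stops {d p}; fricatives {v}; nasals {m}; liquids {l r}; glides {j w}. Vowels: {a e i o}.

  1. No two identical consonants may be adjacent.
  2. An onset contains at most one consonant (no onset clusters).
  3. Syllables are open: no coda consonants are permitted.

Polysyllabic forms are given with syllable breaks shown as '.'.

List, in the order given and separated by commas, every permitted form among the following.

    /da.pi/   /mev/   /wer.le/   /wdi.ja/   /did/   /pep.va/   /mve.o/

/da.pi/ — σ1 onset /d/, coda /∅/ ok; σ2 onset /p/, coda /∅/ ok → permitted
/mev/ — violates constraint 3: syllable 1 coda /v/ has 1 consonant (> 0) → not permitted
/wer.le/ — violates constraint 3: syllable 1 coda /r/ has 1 consonant (> 0) → not permitted
/wdi.ja/ — violates constraint 2: syllable 1 onset /wd/ has 2 consonants (> 1) → not permitted
/did/ — violates constraint 3: syllable 1 coda /d/ has 1 consonant (> 0) → not permitted
/pep.va/ — violates constraint 3: syllable 1 coda /p/ has 1 consonant (> 0) → not permitted
/mve.o/ — violates constraint 2: syllable 1 onset /mv/ has 2 consonants (> 1) → not permitted

/da.pi/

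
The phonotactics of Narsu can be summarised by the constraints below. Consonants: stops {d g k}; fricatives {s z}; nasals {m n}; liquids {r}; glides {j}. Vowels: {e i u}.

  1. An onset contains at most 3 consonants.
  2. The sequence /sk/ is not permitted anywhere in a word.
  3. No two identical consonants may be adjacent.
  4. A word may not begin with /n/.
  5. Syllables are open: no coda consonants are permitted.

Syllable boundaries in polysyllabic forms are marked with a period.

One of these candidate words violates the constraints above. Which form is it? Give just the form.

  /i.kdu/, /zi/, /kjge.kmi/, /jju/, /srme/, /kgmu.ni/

/jju/

/i.kdu/ — σ1 onset /∅/, coda /∅/ ok; σ2 onset /kd/ (2C), coda /∅/ ok → phonotactically legal
/zi/ — σ1 onset /z/, coda /∅/ ok → phonotactically legal
/kjge.kmi/ — σ1 onset /kjg/ (3C), coda /∅/ ok; σ2 onset /km/ (2C), coda /∅/ ok → phonotactically legal
/jju/ — violates constraint 3: adjacent identical consonants /jj/ → phonotactically illegal
/srme/ — σ1 onset /srm/ (3C), coda /∅/ ok → phonotactically legal
/kgmu.ni/ — σ1 onset /kgm/ (3C), coda /∅/ ok; σ2 onset /n/, coda /∅/ ok → phonotactically legal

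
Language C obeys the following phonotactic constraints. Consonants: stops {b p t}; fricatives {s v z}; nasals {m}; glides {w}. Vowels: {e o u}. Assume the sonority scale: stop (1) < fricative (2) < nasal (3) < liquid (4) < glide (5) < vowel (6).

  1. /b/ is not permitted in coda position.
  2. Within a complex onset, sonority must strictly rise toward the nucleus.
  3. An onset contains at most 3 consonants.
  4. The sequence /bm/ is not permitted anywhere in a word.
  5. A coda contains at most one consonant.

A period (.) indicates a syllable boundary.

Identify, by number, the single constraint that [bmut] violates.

4

[bmut]: contains banned sequence /bm/.
This is a violation of constraint 4: "The sequence /bm/ is not permitted anywhere in a word."
The remaining constraints (1, 2, 3, 5) are satisfied.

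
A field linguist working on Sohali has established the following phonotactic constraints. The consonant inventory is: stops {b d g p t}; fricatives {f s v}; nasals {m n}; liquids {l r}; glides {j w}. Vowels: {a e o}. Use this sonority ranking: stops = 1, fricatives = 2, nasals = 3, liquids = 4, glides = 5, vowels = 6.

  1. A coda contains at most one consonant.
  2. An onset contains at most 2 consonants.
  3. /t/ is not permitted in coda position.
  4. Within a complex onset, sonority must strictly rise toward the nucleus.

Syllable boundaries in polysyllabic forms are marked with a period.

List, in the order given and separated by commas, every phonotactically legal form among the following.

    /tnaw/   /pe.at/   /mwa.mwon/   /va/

/tnaw/, /mwa.mwon/, /va/

/tnaw/ — σ1 onset /tn/ (1→3 rises), coda /w/ ok → phonotactically legal
/pe.at/ — violates constraint 3: syllable 2 coda contains /t/ → phonotactically illegal
/mwa.mwon/ — σ1 onset /mw/ (3→5 rises), coda /∅/ ok; σ2 onset /mw/ (3→5 rises), coda /n/ ok → phonotactically legal
/va/ — σ1 onset /v/, coda /∅/ ok → phonotactically legal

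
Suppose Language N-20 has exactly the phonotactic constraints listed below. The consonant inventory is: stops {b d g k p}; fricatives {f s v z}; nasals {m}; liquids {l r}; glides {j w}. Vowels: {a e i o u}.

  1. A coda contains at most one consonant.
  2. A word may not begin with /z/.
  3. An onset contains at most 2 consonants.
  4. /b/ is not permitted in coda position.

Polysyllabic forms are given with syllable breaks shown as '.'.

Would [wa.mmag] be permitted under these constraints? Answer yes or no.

yes

[wa.mmag] — σ1 onset /w/, coda /∅/ ok; σ2 onset /mm/ (2C), coda /g/ ok → permitted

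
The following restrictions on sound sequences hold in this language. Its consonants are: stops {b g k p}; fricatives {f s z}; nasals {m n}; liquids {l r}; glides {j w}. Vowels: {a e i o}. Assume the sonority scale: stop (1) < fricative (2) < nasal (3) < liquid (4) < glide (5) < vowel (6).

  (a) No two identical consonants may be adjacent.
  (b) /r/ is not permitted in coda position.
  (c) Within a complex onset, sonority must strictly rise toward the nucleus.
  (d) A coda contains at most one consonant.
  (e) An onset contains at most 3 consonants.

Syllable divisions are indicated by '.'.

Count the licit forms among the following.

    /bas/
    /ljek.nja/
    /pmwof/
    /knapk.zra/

/bas/ — σ1 onset /b/, coda /s/ ok → licit
/ljek.nja/ — σ1 onset /lj/ (4→5 rises), coda /k/ ok; σ2 onset /nj/ (3→5 rises), coda /∅/ ok → licit
/pmwof/ — σ1 onset /pmw/ (1→3→5 rises), coda /f/ ok → licit
/knapk.zra/ — violates constraint (d): syllable 1 coda /pk/ has 2 consonants (> 1) → illicit
Licit: /bas/, /ljek.nja/, /pmwof/ → 3.

3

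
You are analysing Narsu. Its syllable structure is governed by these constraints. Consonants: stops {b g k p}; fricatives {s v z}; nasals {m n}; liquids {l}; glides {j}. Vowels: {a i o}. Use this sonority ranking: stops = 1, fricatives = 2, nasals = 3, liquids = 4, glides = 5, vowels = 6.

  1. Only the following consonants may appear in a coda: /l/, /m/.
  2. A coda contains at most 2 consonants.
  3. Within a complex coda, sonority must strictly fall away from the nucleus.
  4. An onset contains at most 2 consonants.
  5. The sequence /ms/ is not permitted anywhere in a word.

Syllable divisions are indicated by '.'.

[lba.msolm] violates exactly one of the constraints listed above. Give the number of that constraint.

5

[lba.msolm]: contains banned sequence /ms/.
This is a violation of constraint 5: "The sequence /ms/ is not permitted anywhere in a word."
The remaining constraints (1, 2, 3, 4) are satisfied.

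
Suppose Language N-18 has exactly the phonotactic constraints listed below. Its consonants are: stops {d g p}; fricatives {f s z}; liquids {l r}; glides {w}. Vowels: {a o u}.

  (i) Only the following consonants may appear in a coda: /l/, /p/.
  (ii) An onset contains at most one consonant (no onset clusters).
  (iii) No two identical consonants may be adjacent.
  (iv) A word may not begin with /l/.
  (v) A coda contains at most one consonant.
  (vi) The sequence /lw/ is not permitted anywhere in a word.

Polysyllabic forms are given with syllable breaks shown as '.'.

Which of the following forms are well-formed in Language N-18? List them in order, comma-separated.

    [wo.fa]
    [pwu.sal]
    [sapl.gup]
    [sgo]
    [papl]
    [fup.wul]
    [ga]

[wo.fa], [fup.wul], [ga]

[wo.fa] — σ1 onset /w/, coda /∅/ ok; σ2 onset /f/, coda /∅/ ok → well-formed
[pwu.sal] — violates constraint (ii): syllable 1 onset /pw/ has 2 consonants (> 1) → ill-formed
[sapl.gup] — violates constraint (v): syllable 1 coda /pl/ has 2 consonants (> 1) → ill-formed
[sgo] — violates constraint (ii): syllable 1 onset /sg/ has 2 consonants (> 1) → ill-formed
[papl] — violates constraint (v): syllable 1 coda /pl/ has 2 consonants (> 1) → ill-formed
[fup.wul] — σ1 onset /f/, coda /p/ ok; σ2 onset /w/, coda /l/ ok → well-formed
[ga] — σ1 onset /g/, coda /∅/ ok → well-formed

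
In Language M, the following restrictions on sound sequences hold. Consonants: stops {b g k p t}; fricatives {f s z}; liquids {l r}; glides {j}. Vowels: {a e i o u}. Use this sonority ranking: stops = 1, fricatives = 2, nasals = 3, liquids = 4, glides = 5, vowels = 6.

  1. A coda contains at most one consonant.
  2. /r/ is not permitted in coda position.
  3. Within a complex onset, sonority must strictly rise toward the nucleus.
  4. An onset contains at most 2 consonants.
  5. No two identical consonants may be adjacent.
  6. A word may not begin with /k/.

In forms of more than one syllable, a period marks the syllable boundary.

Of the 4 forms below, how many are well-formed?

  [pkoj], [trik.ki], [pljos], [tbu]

[pkoj] — violates constraint 3: syllable 1 onset /pk/: /p/ (stop, 1) → /k/ (stop, 1) does not rise → ill-formed
[trik.ki] — violates constraint 5: adjacent identical consonants /kk/ → ill-formed
[pljos] — violates constraint 4: syllable 1 onset /plj/ has 3 consonants (> 2) → ill-formed
[tbu] — violates constraint 3: syllable 1 onset /tb/: /t/ (stop, 1) → /b/ (stop, 1) does not rise → ill-formed
No form is well-formed → 0.

0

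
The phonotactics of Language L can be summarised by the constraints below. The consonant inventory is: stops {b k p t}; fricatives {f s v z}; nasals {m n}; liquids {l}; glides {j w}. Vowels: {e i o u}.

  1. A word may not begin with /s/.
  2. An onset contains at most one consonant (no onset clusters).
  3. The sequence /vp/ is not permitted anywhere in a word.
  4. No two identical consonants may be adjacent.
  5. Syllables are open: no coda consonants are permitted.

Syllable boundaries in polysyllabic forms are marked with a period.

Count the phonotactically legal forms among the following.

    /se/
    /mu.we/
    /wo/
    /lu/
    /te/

/se/ — violates constraint 1: word begins with /s/ → phonotactically illegal
/mu.we/ — σ1 onset /m/, coda /∅/ ok; σ2 onset /w/, coda /∅/ ok → phonotactically legal
/wo/ — σ1 onset /w/, coda /∅/ ok → phonotactically legal
/lu/ — σ1 onset /l/, coda /∅/ ok → phonotactically legal
/te/ — σ1 onset /t/, coda /∅/ ok → phonotactically legal
Phonotactically legal: /mu.we/, /wo/, /lu/, /te/ → 4.

4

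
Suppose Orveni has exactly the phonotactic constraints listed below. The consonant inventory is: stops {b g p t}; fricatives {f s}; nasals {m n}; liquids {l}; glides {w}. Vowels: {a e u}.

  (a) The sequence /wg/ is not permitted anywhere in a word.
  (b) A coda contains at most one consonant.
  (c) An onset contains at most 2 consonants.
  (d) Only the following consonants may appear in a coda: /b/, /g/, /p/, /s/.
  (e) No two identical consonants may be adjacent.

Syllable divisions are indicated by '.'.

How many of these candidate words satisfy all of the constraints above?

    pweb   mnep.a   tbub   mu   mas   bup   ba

7

pweb — σ1 onset /pw/ (2C), coda /b/ ok → permitted
mnep.a — σ1 onset /mn/ (2C), coda /p/ ok; σ2 onset /∅/, coda /∅/ ok → permitted
tbub — σ1 onset /tb/ (2C), coda /b/ ok → permitted
mu — σ1 onset /m/, coda /∅/ ok → permitted
mas — σ1 onset /m/, coda /s/ ok → permitted
bup — σ1 onset /b/, coda /p/ ok → permitted
ba — σ1 onset /b/, coda /∅/ ok → permitted
Permitted: pweb, mnep.a, tbub, mu, mas, bup, ba → 7.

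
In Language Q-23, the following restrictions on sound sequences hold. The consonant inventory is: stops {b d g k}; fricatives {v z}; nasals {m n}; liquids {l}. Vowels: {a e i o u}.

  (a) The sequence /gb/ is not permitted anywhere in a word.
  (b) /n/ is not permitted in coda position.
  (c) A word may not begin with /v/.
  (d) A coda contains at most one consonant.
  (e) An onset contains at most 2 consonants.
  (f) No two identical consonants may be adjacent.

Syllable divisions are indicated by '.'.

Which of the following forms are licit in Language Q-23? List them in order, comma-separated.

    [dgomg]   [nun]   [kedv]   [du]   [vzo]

[dgomg] — violates constraint (d): syllable 1 coda /mg/ has 2 consonants (> 1) → illicit
[nun] — violates constraint (b): syllable 1 coda contains /n/ → illicit
[kedv] — violates constraint (d): syllable 1 coda /dv/ has 2 consonants (> 1) → illicit
[du] — σ1 onset /d/, coda /∅/ ok → licit
[vzo] — violates constraint (c): word begins with /v/ → illicit

[du]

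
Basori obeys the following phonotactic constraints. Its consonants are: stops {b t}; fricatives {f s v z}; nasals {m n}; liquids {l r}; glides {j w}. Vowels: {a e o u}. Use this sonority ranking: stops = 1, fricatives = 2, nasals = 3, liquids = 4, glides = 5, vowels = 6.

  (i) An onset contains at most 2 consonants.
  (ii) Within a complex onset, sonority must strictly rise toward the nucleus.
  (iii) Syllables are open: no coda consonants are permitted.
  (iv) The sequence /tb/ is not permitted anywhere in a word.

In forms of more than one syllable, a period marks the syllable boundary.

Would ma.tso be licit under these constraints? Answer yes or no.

ma.tso — σ1 onset /m/, coda /∅/ ok; σ2 onset /ts/ (1→2 rises), coda /∅/ ok → licit

yes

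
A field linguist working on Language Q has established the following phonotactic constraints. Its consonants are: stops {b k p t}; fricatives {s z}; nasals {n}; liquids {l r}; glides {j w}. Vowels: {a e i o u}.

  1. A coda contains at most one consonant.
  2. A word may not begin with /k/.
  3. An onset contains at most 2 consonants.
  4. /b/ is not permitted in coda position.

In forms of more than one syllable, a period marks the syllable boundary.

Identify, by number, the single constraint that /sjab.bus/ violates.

4

/sjab.bus/: syllable 1 coda contains /b/.
This is a violation of constraint 4: "/b/ is not permitted in coda position."
The remaining constraints (1, 2, 3) are satisfied.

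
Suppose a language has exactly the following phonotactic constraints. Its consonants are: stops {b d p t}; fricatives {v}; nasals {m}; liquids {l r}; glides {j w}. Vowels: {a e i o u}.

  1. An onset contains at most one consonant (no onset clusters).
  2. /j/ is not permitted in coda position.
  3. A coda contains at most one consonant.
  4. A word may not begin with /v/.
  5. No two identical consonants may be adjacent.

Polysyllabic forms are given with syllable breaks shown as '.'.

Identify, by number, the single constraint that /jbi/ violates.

1

/jbi/: syllable 1 onset /jb/ has 2 consonants (> 1).
This is a violation of constraint 1: "An onset contains at most one consonant (no onset clusters)."
The remaining constraints (2, 3, 4, 5) are satisfied.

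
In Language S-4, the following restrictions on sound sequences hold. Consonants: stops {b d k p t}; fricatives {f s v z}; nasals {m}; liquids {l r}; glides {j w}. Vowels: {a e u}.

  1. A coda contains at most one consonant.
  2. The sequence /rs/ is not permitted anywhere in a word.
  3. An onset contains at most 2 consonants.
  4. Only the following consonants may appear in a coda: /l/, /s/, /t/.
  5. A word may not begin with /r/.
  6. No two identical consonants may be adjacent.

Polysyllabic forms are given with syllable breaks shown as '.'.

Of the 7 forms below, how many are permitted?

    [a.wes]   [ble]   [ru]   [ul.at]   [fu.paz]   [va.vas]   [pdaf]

4

[a.wes] — σ1 onset /∅/, coda /∅/ ok; σ2 onset /w/, coda /s/ ok → permitted
[ble] — σ1 onset /bl/ (2C), coda /∅/ ok → permitted
[ru] — violates constraint 5: word begins with /r/ → not permitted
[ul.at] — σ1 onset /∅/, coda /l/ ok; σ2 onset /∅/, coda /t/ ok → permitted
[fu.paz] — violates constraint 4: syllable 2 coda contains /z/, which is not a licensed coda consonant → not permitted
[va.vas] — σ1 onset /v/, coda /∅/ ok; σ2 onset /v/, coda /s/ ok → permitted
[pdaf] — violates constraint 4: syllable 1 coda contains /f/, which is not a licensed coda consonant → not permitted
Permitted: [a.wes], [ble], [ul.at], [va.vas] → 4.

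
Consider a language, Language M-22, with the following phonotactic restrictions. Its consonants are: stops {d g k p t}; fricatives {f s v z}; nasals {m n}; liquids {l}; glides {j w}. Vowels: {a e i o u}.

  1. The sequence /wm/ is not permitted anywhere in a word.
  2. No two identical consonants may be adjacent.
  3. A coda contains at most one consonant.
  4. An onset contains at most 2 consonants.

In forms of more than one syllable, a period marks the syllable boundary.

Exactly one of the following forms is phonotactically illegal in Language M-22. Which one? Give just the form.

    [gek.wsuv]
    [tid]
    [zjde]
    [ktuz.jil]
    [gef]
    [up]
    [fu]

[gek.wsuv] — σ1 onset /g/, coda /k/ ok; σ2 onset /ws/ (2C), coda /v/ ok → phonotactically legal
[tid] — σ1 onset /t/, coda /d/ ok → phonotactically legal
[zjde] — violates constraint 4: syllable 1 onset /zjd/ has 3 consonants (> 2) → phonotactically illegal
[ktuz.jil] — σ1 onset /kt/ (2C), coda /z/ ok; σ2 onset /j/, coda /l/ ok → phonotactically legal
[gef] — σ1 onset /g/, coda /f/ ok → phonotactically legal
[up] — σ1 onset /∅/, coda /p/ ok → phonotactically legal
[fu] — σ1 onset /f/, coda /∅/ ok → phonotactically legal

[zjde]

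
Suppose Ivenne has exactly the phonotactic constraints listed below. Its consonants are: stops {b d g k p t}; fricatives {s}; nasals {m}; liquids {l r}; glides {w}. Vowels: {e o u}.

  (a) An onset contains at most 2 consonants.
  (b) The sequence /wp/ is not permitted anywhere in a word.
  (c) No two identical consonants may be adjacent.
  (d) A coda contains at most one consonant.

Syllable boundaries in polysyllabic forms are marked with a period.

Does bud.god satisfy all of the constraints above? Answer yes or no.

yes

bud.god — σ1 onset /b/, coda /d/ ok; σ2 onset /g/, coda /d/ ok → permitted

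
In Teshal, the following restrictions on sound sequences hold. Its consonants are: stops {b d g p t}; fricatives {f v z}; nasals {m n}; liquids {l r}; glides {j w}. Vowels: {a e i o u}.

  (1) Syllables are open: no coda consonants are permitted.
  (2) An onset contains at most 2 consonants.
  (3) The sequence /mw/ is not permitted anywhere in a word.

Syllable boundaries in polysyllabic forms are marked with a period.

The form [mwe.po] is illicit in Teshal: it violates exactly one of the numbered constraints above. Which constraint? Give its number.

[mwe.po]: contains banned sequence /mw/.
This is a violation of constraint 3: "The sequence /mw/ is not permitted anywhere in a word."
The remaining constraints (1, 2) are satisfied.

3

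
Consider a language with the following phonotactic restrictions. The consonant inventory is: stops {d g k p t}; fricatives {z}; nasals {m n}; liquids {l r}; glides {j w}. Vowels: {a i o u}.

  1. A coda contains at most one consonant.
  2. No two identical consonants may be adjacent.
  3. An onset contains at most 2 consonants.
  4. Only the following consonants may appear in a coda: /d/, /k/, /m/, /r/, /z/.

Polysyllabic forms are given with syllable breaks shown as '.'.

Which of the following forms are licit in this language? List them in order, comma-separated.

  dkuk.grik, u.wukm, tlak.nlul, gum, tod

dkuk.grik, gum, tod

dkuk.grik — σ1 onset /dk/ (2C), coda /k/ ok; σ2 onset /gr/ (2C), coda /k/ ok → licit
u.wukm — violates constraint 1: syllable 2 coda /km/ has 2 consonants (> 1) → illicit
tlak.nlul — violates constraint 4: syllable 2 coda contains /l/, which is not a licensed coda consonant → illicit
gum — σ1 onset /g/, coda /m/ ok → licit
tod — σ1 onset /t/, coda /d/ ok → licit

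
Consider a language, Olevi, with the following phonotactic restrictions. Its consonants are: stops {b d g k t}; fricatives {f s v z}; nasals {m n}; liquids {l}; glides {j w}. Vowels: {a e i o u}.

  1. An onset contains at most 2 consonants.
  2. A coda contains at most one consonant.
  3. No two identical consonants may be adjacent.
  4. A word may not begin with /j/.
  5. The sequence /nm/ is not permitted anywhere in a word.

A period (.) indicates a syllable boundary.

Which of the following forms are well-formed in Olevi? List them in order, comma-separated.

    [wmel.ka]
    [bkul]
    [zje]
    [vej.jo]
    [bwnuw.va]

[wmel.ka] — σ1 onset /wm/ (2C), coda /l/ ok; σ2 onset /k/, coda /∅/ ok → well-formed
[bkul] — σ1 onset /bk/ (2C), coda /l/ ok → well-formed
[zje] — σ1 onset /zj/ (2C), coda /∅/ ok → well-formed
[vej.jo] — violates constraint 3: adjacent identical consonants /jj/ → ill-formed
[bwnuw.va] — violates constraint 1: syllable 1 onset /bwn/ has 3 consonants (> 2) → ill-formed

[wmel.ka], [bkul], [zje]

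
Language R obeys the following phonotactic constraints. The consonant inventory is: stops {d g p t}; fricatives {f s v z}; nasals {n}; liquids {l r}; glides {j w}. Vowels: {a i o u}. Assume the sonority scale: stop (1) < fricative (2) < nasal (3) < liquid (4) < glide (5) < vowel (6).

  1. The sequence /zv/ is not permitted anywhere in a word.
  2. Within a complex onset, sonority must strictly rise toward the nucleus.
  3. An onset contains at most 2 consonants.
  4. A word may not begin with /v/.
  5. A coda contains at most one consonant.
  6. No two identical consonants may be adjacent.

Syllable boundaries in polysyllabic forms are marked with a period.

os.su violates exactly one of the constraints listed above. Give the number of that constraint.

os.su: adjacent identical consonants /ss/.
This is a violation of constraint 6: "No two identical consonants may be adjacent."
The remaining constraints (1, 2, 3, 4, 5) are satisfied.

6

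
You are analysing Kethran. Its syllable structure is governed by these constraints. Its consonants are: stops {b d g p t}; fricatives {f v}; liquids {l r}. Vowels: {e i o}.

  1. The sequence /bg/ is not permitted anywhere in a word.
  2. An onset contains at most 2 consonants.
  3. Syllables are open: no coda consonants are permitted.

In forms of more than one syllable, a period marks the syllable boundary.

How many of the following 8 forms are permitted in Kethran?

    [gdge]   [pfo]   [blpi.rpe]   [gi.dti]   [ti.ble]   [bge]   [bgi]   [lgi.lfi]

[gdge] — violates constraint 2: syllable 1 onset /gdg/ has 3 consonants (> 2) → not permitted
[pfo] — σ1 onset /pf/ (2C), coda /∅/ ok → permitted
[blpi.rpe] — violates constraint 2: syllable 1 onset /blp/ has 3 consonants (> 2) → not permitted
[gi.dti] — σ1 onset /g/, coda /∅/ ok; σ2 onset /dt/ (2C), coda /∅/ ok → permitted
[ti.ble] — σ1 onset /t/, coda /∅/ ok; σ2 onset /bl/ (2C), coda /∅/ ok → permitted
[bge] — violates constraint 1: contains banned sequence /bg/ → not permitted
[bgi] — violates constraint 1: contains banned sequence /bg/ → not permitted
[lgi.lfi] — σ1 onset /lg/ (2C), coda /∅/ ok; σ2 onset /lf/ (2C), coda /∅/ ok → permitted
Permitted: [pfo], [gi.dti], [ti.ble], [lgi.lfi] → 4.

4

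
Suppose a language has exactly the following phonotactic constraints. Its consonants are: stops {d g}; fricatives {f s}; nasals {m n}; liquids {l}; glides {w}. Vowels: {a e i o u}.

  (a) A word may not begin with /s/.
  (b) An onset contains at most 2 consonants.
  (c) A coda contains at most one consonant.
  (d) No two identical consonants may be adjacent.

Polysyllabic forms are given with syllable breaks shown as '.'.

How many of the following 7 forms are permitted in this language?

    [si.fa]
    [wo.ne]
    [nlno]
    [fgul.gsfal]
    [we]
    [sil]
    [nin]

3

[si.fa] — violates constraint (a): word begins with /s/ → not permitted
[wo.ne] — σ1 onset /w/, coda /∅/ ok; σ2 onset /n/, coda /∅/ ok → permitted
[nlno] — violates constraint (b): syllable 1 onset /nln/ has 3 consonants (> 2) → not permitted
[fgul.gsfal] — violates constraint (b): syllable 2 onset /gsf/ has 3 consonants (> 2) → not permitted
[we] — σ1 onset /w/, coda /∅/ ok → permitted
[sil] — violates constraint (a): word begins with /s/ → not permitted
[nin] — σ1 onset /n/, coda /n/ ok → permitted
Permitted: [wo.ne], [we], [nin] → 3.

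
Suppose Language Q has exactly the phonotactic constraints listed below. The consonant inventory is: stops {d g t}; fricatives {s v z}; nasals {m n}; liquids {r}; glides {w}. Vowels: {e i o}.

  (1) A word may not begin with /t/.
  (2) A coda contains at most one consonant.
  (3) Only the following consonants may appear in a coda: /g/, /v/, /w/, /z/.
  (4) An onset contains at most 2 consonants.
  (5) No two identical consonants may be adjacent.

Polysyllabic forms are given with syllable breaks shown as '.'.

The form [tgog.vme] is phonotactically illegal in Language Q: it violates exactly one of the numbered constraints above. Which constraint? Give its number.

[tgog.vme]: word begins with /t/.
This is a violation of constraint 1: "A word may not begin with /t/."
The remaining constraints (2, 3, 4, 5) are satisfied.

1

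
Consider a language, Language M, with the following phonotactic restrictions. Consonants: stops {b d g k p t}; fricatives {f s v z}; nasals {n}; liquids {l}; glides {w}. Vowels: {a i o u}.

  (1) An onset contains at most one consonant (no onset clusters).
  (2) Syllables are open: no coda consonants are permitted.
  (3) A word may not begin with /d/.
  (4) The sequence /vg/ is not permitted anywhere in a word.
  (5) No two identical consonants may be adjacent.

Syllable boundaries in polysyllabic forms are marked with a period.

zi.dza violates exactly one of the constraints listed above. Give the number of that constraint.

zi.dza: syllable 2 onset /dz/ has 2 consonants (> 1).
This is a violation of constraint 1: "An onset contains at most one consonant (no onset clusters)."
The remaining constraints (2, 3, 4, 5) are satisfied.

1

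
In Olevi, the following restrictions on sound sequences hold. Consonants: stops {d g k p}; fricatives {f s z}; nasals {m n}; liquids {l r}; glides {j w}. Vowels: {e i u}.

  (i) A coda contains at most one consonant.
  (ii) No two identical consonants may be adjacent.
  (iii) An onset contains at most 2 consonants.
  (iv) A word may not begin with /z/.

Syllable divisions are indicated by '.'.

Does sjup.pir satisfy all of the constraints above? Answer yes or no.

no

sjup.pir — violates constraint (ii): adjacent identical consonants /pp/ → not permitted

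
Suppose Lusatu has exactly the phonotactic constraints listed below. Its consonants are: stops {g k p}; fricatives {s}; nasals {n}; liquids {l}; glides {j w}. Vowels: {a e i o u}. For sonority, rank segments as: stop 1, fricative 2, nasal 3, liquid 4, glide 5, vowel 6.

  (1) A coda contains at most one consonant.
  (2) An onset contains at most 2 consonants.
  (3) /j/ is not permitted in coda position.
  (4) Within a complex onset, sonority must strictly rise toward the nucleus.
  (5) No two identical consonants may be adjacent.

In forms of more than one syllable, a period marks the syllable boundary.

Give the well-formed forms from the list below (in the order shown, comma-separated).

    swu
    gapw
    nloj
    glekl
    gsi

swu, gsi

swu — σ1 onset /sw/ (2→5 rises), coda /∅/ ok → well-formed
gapw — violates constraint 1: syllable 1 coda /pw/ has 2 consonants (> 1) → ill-formed
nloj — violates constraint 3: syllable 1 coda contains /j/ → ill-formed
glekl — violates constraint 1: syllable 1 coda /kl/ has 2 consonants (> 1) → ill-formed
gsi — σ1 onset /gs/ (1→2 rises), coda /∅/ ok → well-formed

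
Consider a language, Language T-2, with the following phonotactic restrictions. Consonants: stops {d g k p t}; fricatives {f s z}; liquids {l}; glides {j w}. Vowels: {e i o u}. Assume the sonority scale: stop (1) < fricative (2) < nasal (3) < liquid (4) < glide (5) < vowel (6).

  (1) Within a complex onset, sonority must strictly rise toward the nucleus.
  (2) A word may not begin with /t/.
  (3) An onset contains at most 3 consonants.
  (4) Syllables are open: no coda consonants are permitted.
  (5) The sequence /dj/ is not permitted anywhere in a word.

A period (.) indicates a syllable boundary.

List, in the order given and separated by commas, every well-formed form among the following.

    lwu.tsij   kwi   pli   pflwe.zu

kwi, pli

lwu.tsij — violates constraint 4: syllable 2 coda /j/ has 1 consonant (> 0) → ill-formed
kwi — σ1 onset /kw/ (1→5 rises), coda /∅/ ok → well-formed
pli — σ1 onset /pl/ (1→4 rises), coda /∅/ ok → well-formed
pflwe.zu — violates constraint 3: syllable 1 onset /pflw/ has 4 consonants (> 3) → ill-formed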